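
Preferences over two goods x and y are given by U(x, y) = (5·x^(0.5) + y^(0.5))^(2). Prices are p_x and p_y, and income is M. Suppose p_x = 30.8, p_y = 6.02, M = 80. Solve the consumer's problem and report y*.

From the CES first-order condition, 5·(y/x)^(0.5) = p_x/p_y.
Hence y/x = ((1/5)·p_x/p_y)^(1/(0.5)), i.e. raised to the 2 power.
With the ratio pinned down, the budget gives x* = M/(p_x + p_y·(y/x)) and y* = (y/x)·x*.
Numerically y/x = 1.047052, so x* = 80/(30.8 + 6.02·1.047052) = 2.1561 and y* = 1.047052·2.1561 = 2.2576.

y* = 2.2576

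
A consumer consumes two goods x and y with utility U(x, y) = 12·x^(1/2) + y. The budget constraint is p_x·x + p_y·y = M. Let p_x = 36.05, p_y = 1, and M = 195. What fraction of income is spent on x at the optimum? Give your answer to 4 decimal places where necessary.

share on x = 0.0051

Utility is quasi-linear in y; the FOC for x is 6/√x = p_x/p_y.
Solve: √x = 6·p_y/p_x, so x*(p_x,p_y) = (6·p_y/p_x)², and y* = (M − p_x·x*)/p_y.
Plugging in: x* = (6·1/36.05)² = 0.0277, y* = 194.0014.
Expenditure on x: 36.05·0.0277 = 0.9986; share = 0.0051.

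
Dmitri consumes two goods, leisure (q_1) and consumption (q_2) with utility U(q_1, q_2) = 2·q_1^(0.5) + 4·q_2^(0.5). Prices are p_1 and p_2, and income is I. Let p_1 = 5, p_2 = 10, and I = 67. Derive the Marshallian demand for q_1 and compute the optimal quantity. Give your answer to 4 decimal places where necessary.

q_1* = 4.4667

MU_q_1 ∝ 2·q_1^(-0.5), MU_q_2 ∝ 4·q_2^(-0.5), so MRS = (1/2)·(q_2/q_1)^(0.5) = p_1/p_2.
Solve for the ratio: q_2/q_1 = [2·p_1/p_2]^(2).
Substitute q_2 = (q_2/q_1)·q_1 into the budget: q_1* = I/(p_1 + p_2·(q_2/q_1)).
Numerically q_2/q_1 = 1, so q_1* = 67/(5 + 10·1) = 4.4667.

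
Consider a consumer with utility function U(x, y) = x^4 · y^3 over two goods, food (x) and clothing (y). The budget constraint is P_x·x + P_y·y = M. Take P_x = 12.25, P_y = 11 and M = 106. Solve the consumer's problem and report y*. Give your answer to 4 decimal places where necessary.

The MRS is (4/3)·y/x. Set MRS = P_x/P_y.
So 4·P_y·y = 3·P_x·x; combined with the budget, a share 4/7 of income goes to x.
Demand: x*(P_x,P_y,M) = 4/7·M/P_x and y* = 3/7·M/P_y.
At P_x=12.25, P_y=11, M=106: y* = 3/7·106/11 = 4.1299.

y* = 4.1299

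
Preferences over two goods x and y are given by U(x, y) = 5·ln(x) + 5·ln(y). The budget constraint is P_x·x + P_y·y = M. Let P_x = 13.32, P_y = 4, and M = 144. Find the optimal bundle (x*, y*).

MU_x/MU_y = (5·y)/(5·x); tangency sets this equal to P_x/P_y.
Rearranging, P_y·y = P_x·x. Substituting into the budget gives P_x·x·(1 + 1) = M.
Demand: x*(P_x,P_y,M) = 0.5·M/P_x and y* = 0.5·M/P_y.
At P_x=13.32, P_y=4, M=144: x* = 0.5·144/13.32 = 5.4054, y* = 18.

x* = 5.4054, y* = 18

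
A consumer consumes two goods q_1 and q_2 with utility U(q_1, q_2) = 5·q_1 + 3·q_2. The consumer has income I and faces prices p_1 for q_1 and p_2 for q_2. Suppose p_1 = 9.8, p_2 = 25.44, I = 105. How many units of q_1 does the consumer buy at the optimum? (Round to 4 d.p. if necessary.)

q_1* = 10.7143

Perfect substitutes: compare marginal utility per dollar. 5/p_1 vs 3/p_2 → 0.5102 vs 0.1179.
q_1 gives more utility per dollar, so spend all income on q_1: q_1* = I/p_1, q_2* = 0.
Numerically: q_1* = 10.7143, q_2* = 0.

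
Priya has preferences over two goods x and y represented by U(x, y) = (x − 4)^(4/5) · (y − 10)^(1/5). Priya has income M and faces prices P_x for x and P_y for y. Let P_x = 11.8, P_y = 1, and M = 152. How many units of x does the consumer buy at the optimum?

MRS = 4·(y−10)/(x−4). Tangency with P_x/P_y gives y−10 = (1/4)·(P_x/P_y)·(x−4).
After buying the subsistence bundle (4, 10), a share 0.8 of the remaining income goes to x: x* = 4 + 0.8·(M − 4P_x − 10P_y)/P_x.
Discretionary income = 152 − 4·11.8 − 10·1 = 94.8; x* = 4 + 0.8·94.8/11.8 = 10.4271.

x* = 10.4271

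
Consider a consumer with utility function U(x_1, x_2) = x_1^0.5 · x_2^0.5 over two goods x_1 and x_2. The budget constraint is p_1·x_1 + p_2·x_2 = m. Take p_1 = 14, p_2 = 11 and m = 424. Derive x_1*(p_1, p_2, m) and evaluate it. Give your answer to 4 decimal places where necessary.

x_1* = 15.1429

Demand: x_1*(p_1,p_2,m) = 0.5·m/p_1 and x_2* = 0.5·m/p_2.
At p_1=14, p_2=11, m=424: x_1* = 0.5·424/14 = 15.1429.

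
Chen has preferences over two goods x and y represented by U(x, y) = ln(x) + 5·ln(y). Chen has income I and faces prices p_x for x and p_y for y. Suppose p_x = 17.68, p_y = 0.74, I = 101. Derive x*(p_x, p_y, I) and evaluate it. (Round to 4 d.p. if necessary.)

MU_x/MU_y = (y)/(5·x); tangency sets this equal to p_x/p_y.
Rearranging, p_y·y = 5·p_x·x. Substituting into the budget gives p_x·x·(1 + 5) = I.
Demand: x*(p_x,p_y,I) = 1/6·I/p_x and y* = 5/6·I/p_y.
At p_x=17.68, p_y=0.74, I=101: x* = 1/6·101/17.68 = 0.9521.

x* = 0.9521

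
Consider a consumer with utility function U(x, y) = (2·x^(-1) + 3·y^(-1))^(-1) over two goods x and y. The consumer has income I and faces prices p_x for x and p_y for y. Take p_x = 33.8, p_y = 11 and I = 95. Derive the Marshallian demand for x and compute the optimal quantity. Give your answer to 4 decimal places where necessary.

x* = 1.6546

MU_x ∝ 2·x^(-2), MU_y ∝ 3·y^(-2), so MRS = (2/3)·(y/x)^(2) = p_x/p_y.
Solve for the ratio: y/x = [(3/2)·p_x/p_y]^(0.5).
Substitute y = (y/x)·x into the budget: x* = I/(p_x + p_y·(y/x)).
Numerically y/x = 2.146879, so x* = 95/(33.8 + 11·2.146879) = 1.6546.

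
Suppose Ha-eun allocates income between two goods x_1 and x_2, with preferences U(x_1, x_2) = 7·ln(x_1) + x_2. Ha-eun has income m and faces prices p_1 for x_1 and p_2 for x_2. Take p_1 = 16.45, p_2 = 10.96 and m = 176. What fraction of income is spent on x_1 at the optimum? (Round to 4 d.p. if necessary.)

MU_x_1 = 7/x_1, MU_x_2 = 1. Tangency: 7/x_1 = p_1/p_2.
So x_1*(p_1,p_2) = 7·p_2/p_1, independent of income; and x_2* = (m − 7·p_2)/p_2.
At the given prices: x_1* = 7·10.96/16.45 = 4.6638, and x_2* = 9.0584.
Expenditure on x_1: 16.45·4.6638 = 76.72; share = 0.4359.

share on x_1 = 0.4359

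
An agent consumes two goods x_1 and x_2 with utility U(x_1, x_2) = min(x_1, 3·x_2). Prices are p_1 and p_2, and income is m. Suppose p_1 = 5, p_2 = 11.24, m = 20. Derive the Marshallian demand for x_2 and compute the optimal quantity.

x_2* = 0.7622

With perfect complements, no substitution: consume in ratio x_1:x_2 = 3:1.
Budget: p_1·x_1 + p_2·(1/3)·x_1 = m, so (3·p_1 + p_2)·x_1 = 3·m.
Demand: x_1*(p_1,p_2,m) = 3·m/(3·p_1 + p_2), x_2* = m/(3·p_1 + p_2).
Here 3·5 + 11.24 = 26.24, giving x_2* = 0.7622.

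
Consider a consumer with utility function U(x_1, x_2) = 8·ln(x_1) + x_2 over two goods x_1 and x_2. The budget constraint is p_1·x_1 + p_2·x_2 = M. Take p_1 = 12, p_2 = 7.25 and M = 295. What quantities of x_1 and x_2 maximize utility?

x_1* = 4.8333, x_2* = 32.6897

MU_x_1 = 8/x_1, MU_x_2 = 1. Tangency: 8/x_1 = p_1/p_2.
So x_1*(p_1,p_2) = 8·p_2/p_1, independent of income; and x_2* = (M − 8·p_2)/p_2.
At the given prices: x_1* = 8·7.25/12 = 4.8333, and x_2* = 32.6897.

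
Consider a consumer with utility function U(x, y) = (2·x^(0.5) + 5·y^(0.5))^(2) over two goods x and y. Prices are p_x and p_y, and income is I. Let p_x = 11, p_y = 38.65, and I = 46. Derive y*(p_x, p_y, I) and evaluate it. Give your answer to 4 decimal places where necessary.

With the ratio pinned down, the budget gives x* = I/(p_x + p_y·(y/x)) and y* = (y/x)·x*.
Numerically y/x = 0.506252, so x* = 46/(11 + 38.65·0.506252) = 1.5049 and y* = 0.506252·1.5049 = 0.7619.

y* = 0.7619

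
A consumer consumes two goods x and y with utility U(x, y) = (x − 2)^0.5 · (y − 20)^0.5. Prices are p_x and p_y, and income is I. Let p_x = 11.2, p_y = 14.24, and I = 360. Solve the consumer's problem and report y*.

Let x' = x−2, y' = y−20. MRS = y'/x' = p_x/p_y.
Substituting into the budget: x* = 2 + 0.5·(I − 2·p_x − 20·p_y)/p_x, and y* = 20 + 0.5·(…)/p_y.
Discretionary income = 360 − 2·11.2 − 20·14.24 = 52.8; y* = 20 + 0.5·52.8/14.24 = 21.8539.

y* = 21.8539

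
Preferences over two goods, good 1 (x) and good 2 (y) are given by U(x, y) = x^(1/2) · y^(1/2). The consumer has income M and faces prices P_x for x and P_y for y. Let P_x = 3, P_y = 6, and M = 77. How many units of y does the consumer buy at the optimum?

Tangency: MRS = y/x = P_x/P_y.
Rearranging, P_y·y = P_x·x. Substituting into the budget gives P_x·x·(1 + 1) = M.
Demand: x*(P_x,P_y,M) = 0.5·M/P_x and y* = 0.5·M/P_y.
At P_x=3, P_y=6, M=77: y* = 0.5·77/6 = 6.4167.

y* = 6.4167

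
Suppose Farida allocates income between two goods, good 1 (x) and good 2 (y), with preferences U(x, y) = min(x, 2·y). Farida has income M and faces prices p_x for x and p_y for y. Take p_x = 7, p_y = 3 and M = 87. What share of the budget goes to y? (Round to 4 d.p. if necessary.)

share on y = 0.1765

With perfect complements, no substitution: consume in ratio x:y = 2:1.
Budget: p_x·x + p_y·(1/2)·x = M, so (2·p_x + p_y)·x = 2·M.
Demand: x*(p_x,p_y,M) = 2·M/(2·p_x + p_y), y* = M/(2·p_x + p_y).
Here 2·7 + 3 = 17, giving x* = 10.2353 and y* = 5.1176.
Expenditure on y: 3·5.1176 = 15.3529; share = 0.1765.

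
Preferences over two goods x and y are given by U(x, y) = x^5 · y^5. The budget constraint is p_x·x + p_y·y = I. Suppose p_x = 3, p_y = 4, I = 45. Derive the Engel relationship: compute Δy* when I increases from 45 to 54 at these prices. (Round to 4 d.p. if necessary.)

Tangency: MRS = y/x = p_x/p_y.
So 5·p_y·y = 5·p_x·x; combined with the budget, a share 0.5 of income goes to x.
Demand: x*(p_x,p_y,I) = 0.5·I/p_x and y* = 0.5·I/p_y.
At p_x=3, p_y=4, I=45: y* = 0.5·45/4 = 5.625.
At I' = 54: y* = 6.75. Change: 6.75 − 5.625 = 1.125.

Δy* = 1.125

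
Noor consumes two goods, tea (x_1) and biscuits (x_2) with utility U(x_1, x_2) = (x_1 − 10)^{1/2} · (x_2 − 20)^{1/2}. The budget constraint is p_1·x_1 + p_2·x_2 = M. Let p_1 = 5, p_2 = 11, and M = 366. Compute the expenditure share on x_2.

MRS = (x_2−20)/(x_1−10). Tangency with p_1/p_2 gives x_2−20 = (p_1/p_2)·(x_1−10).
After buying the subsistence bundle (10, 20), a share 0.5 of the remaining income goes to x_1: x_1* = 10 + 0.5·(M − 10p_1 − 20p_2)/p_1.
Discretionary income = 366 − 10·5 − 20·11 = 96; x_1* = 10 + 0.5·96/5 = 19.6; x_2* = 20 + 0.5·96/11 = 24.3636.
Expenditure on x_2: 11·24.3636 = 268; share = 0.7322.

share on x_2 = 0.7322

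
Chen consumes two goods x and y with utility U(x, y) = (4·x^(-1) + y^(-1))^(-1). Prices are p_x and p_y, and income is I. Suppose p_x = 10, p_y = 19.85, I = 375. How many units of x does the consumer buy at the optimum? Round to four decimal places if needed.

x* = 22.0012

MU_x ∝ 4·x^(-2), MU_y ∝ y^(-2), so MRS = 4·(y/x)^(2) = p_x/p_y.
Solve for the ratio: y/x = [(1/4)·p_x/p_y]^(0.5).
With the ratio pinned down, the budget gives x* = I/(p_x + p_y·(y/x)) and y* = (y/x)·x*.
Numerically y/x = 0.354887, so x* = 375/(10 + 19.85·0.354887) = 22.0012.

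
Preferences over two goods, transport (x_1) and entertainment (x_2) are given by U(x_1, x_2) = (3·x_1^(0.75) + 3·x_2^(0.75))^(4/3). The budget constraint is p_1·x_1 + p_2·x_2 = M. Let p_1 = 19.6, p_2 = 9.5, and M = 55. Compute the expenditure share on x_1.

MRS = MU_x_1/MU_x_2 = (x_2/x_1)^(0.25). Set equal to p_1/p_2.
Solve for the ratio: x_2/x_1 = [p_1/p_2]^(4).
With the ratio pinned down, the budget gives x_1* = M/(p_1 + p_2·(x_2/x_1)) and x_2* = (x_2/x_1)·x_1*.
Numerically x_2/x_1 = 18.118818, so x_1* = 55/(19.6 + 9.5·18.118818) = 0.2869 and x_2* = 18.118818·0.2869 = 5.1976.
Expenditure on x_1: 19.6·0.2869 = 5.6225; share = 0.1022.

share on x_1 = 0.1022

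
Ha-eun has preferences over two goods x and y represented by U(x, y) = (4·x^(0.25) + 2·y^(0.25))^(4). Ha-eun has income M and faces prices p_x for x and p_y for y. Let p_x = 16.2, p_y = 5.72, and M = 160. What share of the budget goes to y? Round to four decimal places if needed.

From the CES first-order condition, 2·(y/x)^(0.75) = p_x/p_y.
Solve for the ratio: y/x = [(1/2)·p_x/p_y]^(4/3).
Substitute y = (y/x)·x into the budget: x* = M/(p_x + p_y·(y/x)).
Numerically y/x = 1.590201, so x* = 160/(16.2 + 5.72·1.590201) = 6.3251 and y* = 1.590201·6.3251 = 10.0582.
Expenditure on y: 5.72·10.0582 = 57.533; share = 0.3596.

share on y = 0.3596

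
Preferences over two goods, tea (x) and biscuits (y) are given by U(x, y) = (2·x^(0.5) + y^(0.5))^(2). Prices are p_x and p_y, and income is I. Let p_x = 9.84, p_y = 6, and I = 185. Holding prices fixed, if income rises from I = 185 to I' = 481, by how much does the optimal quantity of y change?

From the CES first-order condition, 2·(y/x)^(0.5) = p_x/p_y.
Solve for the ratio: y/x = [(1/2)·p_x/p_y]^(2).
With the ratio pinned down, the budget gives x* = I/(p_x + p_y·(y/x)) and y* = (y/x)·x*.
Numerically y/x = 0.6724, so x* = 185/(9.84 + 6·0.6724) = 13.3339 and y* = 0.6724·13.3339 = 8.9657.
At I' = 481: y* = 23.3109. Change: 23.3109 − 8.9657 = 14.3452.

Δy* = 14.3452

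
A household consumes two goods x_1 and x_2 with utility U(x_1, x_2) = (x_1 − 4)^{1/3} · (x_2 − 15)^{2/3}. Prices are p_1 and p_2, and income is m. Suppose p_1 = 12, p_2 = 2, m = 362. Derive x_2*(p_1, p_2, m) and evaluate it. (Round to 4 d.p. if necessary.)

MRS = (1/2)·(x_2−15)/(x_1−4). Tangency with p_1/p_2 gives x_2−15 = 2·(p_1/p_2)·(x_1−4).
After buying the subsistence bundle (4, 15), a share 1/3 of the remaining income goes to x_1: x_1* = 4 + 1/3·(m − 4p_1 − 15p_2)/p_1.
Discretionary income = 362 − 4·12 − 15·2 = 284; x_2* = 15 + 2/3·284/2 = 109.6667.

x_2* = 109.6667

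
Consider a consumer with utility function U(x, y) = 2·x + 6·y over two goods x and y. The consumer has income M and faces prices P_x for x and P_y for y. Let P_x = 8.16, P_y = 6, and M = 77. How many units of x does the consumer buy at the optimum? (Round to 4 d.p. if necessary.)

y gives more utility per dollar, so spend all income on y: y* = M/P_y, x* = 0.
Numerically: x* = 0, y* = 12.8333.

x* = 0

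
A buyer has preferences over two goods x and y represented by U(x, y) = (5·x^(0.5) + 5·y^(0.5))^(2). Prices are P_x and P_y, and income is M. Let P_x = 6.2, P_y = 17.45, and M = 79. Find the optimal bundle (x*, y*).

x* = 9.4016, y* = 1.1868

MU_x ∝ 5·x^(-0.5), MU_y ∝ 5·y^(-0.5), so MRS = (y/x)^(0.5) = P_x/P_y.
Solve for the ratio: y/x = [P_x/P_y]^(2).
With the ratio pinned down, the budget gives x* = M/(P_x + P_y·(y/x)) and y* = (y/x)·x*.
Numerically y/x = 0.126239, so x* = 79/(6.2 + 17.45·0.126239) = 9.4016 and y* = 0.126239·9.4016 = 1.1868.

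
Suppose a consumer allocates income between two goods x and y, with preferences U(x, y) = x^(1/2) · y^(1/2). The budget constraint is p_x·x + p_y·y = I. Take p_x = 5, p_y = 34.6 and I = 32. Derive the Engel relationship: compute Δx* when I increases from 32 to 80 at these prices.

Δx* = 4.8

MU_x/MU_y = (0.5·y)/(0.5·x); tangency sets this equal to p_x/p_y.
Rearranging, p_y·y = p_x·x. Substituting into the budget gives p_x·x·(1 + 1) = I.
Demand: x*(p_x,p_y,I) = 0.5·I/p_x and y* = 0.5·I/p_y.
At p_x=5, p_y=34.6, I=32: x* = 0.5·32/5 = 3.2.
At I' = 80: x* = 8. Change: 8 − 3.2 = 4.8.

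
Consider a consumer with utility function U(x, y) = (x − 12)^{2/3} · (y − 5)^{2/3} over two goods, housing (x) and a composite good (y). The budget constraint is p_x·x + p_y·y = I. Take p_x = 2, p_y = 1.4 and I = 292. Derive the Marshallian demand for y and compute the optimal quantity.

y* = 98.2143

This is Cobb-Douglas in (x−12, y−5): tangency gives 2/3·p_y·(y−5) = 2/3·p_x·(x−12).
Substituting into the budget: x* = 12 + 0.5·(I − 12·p_x − 5·p_y)/p_x, and y* = 5 + 0.5·(…)/p_y.
Discretionary income = 292 − 12·2 − 5·1.4 = 261; y* = 5 + 0.5·261/1.4 = 98.2143.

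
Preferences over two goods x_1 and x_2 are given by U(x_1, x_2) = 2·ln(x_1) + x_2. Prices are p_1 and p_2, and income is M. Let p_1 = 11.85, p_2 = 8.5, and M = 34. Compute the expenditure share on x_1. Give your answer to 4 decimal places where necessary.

share on x_1 = 0.5

MU_x_1 = 2/x_1, MU_x_2 = 1. Tangency: 2/x_1 = p_1/p_2.
So x_1*(p_1,p_2) = 2·p_2/p_1, independent of income; and x_2* = (M − 2·p_2)/p_2.
At the given prices: x_1* = 2·8.5/11.85 = 1.4346, and x_2* = 2.
Expenditure on x_1: 11.85·1.4346 = 17; share = 0.5.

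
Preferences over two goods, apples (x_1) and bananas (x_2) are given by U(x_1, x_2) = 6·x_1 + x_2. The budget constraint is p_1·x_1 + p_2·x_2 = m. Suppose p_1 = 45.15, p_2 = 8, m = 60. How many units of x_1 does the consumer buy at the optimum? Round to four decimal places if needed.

Linear utility — the consumer picks whichever good has higher MU/price: 6/45.15 = 0.1329 vs 1/8 = 0.125.
x_1 gives more utility per dollar, so spend all income on x_1: x_1* = m/p_1, x_2* = 0.
Numerically: x_1* = 1.3289, x_2* = 0.

x_1* = 1.3289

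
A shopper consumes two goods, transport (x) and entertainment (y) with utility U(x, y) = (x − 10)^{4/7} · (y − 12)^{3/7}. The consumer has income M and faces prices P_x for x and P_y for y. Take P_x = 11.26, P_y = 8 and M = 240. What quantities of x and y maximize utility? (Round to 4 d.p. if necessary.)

x* = 11.5935, y* = 13.6821

MRS = (4/3)·(y−12)/(x−10). Tangency with P_x/P_y gives y−12 = (3/4)·(P_x/P_y)·(x−10).
Substituting into the budget: x* = 10 + 4/7·(M − 10·P_x − 12·P_y)/P_x, and y* = 12 + 3/7·(…)/P_y.
Discretionary income = 240 − 10·11.26 − 12·8 = 31.4; x* = 10 + 4/7·31.4/11.26 = 11.5935; y* = 12 + 3/7·31.4/8 = 13.6821.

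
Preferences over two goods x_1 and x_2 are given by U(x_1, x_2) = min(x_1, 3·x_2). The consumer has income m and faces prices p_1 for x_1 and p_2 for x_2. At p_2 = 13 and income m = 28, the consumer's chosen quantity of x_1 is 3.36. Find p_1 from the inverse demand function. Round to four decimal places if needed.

p_1 = 4

With perfect complements, no substitution: consume in ratio x_1:x_2 = 3:1.
Budget: p_1·x_1 + p_2·(1/3)·x_1 = m, so (3·p_1 + p_2)·x_1 = 3·m.
Demand: x_1*(p_1,p_2,m) = 3·m/(3·p_1 + p_2), x_2* = m/(3·p_1 + p_2).
Set x_1* = 3.36 in the demand function and solve for p_1: p_1 = 4.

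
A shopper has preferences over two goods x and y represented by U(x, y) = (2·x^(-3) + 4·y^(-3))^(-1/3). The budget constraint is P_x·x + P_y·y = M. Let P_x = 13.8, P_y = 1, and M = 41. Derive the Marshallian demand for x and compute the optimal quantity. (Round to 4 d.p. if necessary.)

MU_x ∝ 2·x^(-4), MU_y ∝ 4·y^(-4), so MRS = (1/2)·(y/x)^(4) = P_x/P_y.
Solve for the ratio: y/x = [2·P_x/P_y]^(0.25).
Substitute y = (y/x)·x into the budget: x* = M/(P_x + P_y·(y/x)).
Numerically y/x = 2.292067, so x* = 41/(13.8 + 1·2.292067) = 2.5478.

x* = 2.5478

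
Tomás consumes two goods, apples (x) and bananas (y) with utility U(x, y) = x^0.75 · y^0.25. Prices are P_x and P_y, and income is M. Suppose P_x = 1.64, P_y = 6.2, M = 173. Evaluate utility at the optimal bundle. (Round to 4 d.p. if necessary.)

V = 43.1118

At P_x=1.64, P_y=6.2, M=173: x* = 0.75·173/1.64 = 79.1159, y* = 6.9758.
Utility at the optimum: U(79.1159, 6.9758) = 43.1118.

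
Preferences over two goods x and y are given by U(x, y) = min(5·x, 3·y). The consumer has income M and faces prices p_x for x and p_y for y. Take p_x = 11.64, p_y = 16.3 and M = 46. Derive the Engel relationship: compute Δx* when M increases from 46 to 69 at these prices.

Here 3·11.64 + 5·16.3 = 116.42, giving x* = 1.1854.
At M' = 69: x* = 1.778. Change: 1.778 − 1.1854 = 0.5927.

Δx* = 0.5927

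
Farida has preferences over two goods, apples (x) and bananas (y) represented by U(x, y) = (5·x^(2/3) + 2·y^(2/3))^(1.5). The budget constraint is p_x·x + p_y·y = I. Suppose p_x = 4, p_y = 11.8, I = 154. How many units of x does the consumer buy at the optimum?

MU_x ∝ 5·x^(-1/3), MU_y ∝ 2·y^(-1/3), so MRS = (5/2)·(y/x)^(1/3) = p_x/p_y.
Solve for the ratio: y/x = [(2/5)·p_x/p_y]^(3).
With the ratio pinned down, the budget gives x* = I/(p_x + p_y·(y/x)) and y* = (y/x)·x*.
Numerically y/x = 0.002493, so x* = 154/(4 + 11.8·0.002493) = 38.2189.

x* = 38.2189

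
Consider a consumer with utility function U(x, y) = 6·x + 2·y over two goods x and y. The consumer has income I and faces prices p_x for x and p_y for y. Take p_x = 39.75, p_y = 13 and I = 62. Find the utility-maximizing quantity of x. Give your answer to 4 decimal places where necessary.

x* = 0

Numerically: x* = 0, y* = 4.7692.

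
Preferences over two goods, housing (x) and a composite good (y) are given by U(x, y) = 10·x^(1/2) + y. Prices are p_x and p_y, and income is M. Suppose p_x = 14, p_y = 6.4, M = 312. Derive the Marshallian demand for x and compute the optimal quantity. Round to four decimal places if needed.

Solve: √x = 5·p_y/p_x, so x*(p_x,p_y) = (5·p_y/p_x)², and y* = (M − p_x·x*)/p_y.
Plugging in: x* = (5·6.4/14)² = 5.2245.

x* = 5.2245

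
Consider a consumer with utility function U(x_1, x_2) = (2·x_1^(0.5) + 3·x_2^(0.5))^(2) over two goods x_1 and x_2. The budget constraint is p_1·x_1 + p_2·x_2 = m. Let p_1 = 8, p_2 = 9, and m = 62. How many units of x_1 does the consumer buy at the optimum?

MU_x_1 ∝ 2·x_1^(-0.5), MU_x_2 ∝ 3·x_2^(-0.5), so MRS = (2/3)·(x_2/x_1)^(0.5) = p_1/p_2.
Hence x_2/x_1 = ((3/2)·p_1/p_2)^(1/(0.5)), i.e. raised to the 2 power.
Substitute x_2 = (x_2/x_1)·x_1 into the budget: x_1* = m/(p_1 + p_2·(x_2/x_1)).
Numerically x_2/x_1 = 1.777778, so x_1* = 62/(8 + 9·1.777778) = 2.5833.

x_1* = 2.5833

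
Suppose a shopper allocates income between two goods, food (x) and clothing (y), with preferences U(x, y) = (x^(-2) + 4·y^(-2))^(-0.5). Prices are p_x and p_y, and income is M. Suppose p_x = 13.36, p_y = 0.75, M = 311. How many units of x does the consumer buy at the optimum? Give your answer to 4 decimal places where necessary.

x* = 18.8836

MRS = MU_x/MU_y = (1/4)·(y/x)^(3). Set equal to p_x/p_y.
Solve for the ratio: y/x = [4·p_x/p_y]^(1/3).
Substitute y = (y/x)·x into the budget: x* = M/(p_x + p_y·(y/x)).
Numerically y/x = 4.145737, so x* = 311/(13.36 + 0.75·4.145737) = 18.8836.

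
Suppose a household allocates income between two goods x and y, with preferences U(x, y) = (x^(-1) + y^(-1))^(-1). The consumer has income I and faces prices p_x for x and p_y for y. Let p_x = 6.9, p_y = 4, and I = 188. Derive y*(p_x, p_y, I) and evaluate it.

From the CES first-order condition, (y/x)^(2) = p_x/p_y.
Solve for the ratio: y/x = [p_x/p_y]^(0.5).
With the ratio pinned down, the budget gives x* = I/(p_x + p_y·(y/x)) and y* = (y/x)·x*.
Numerically y/x = 1.313393, so x* = 188/(6.9 + 4·1.313393) = 15.4687 and y* = 1.313393·15.4687 = 20.3165.

y* = 20.3165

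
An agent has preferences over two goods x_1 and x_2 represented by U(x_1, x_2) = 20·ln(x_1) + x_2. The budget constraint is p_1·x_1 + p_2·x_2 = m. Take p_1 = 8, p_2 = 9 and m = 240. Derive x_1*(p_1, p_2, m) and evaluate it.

x_1* = 22.5

So x_1*(p_1,p_2) = 20·p_2/p_1, independent of income; and x_2* = (m − 20·p_2)/p_2.
At the given prices: x_1* = 20·9/8 = 22.5.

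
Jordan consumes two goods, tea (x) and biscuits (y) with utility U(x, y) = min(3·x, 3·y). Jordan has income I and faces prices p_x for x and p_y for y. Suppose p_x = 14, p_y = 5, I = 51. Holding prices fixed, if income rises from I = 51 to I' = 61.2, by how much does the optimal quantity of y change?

Δy* = 0.5368

Leontief preferences: the optimum is at the kink where x/3 = y/3, i.e. y = x.
Budget: p_x·x + p_y·x = I, so (3·p_x + 3·p_y)·x = 3·I.
Demand: x*(p_x,p_y,I) = 3·I/(3·p_x + 3·p_y), y* = 3·I/(3·p_x + 3·p_y).
Here 3·14 + 3·5 = 57, giving y* = 2.6842.
At I' = 61.2: y* = 3.2211. Change: 3.2211 − 2.6842 = 0.5368.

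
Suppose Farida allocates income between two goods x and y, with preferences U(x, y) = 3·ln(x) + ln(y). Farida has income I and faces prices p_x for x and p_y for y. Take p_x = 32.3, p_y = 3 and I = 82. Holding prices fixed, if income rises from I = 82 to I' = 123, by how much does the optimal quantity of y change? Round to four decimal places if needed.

Demand: x*(p_x,p_y,I) = 0.75·I/p_x and y* = 0.25·I/p_y.
At p_x=32.3, p_y=3, I=82: y* = 0.25·82/3 = 6.8333.
At I' = 123: y* = 10.25. Change: 10.25 − 6.8333 = 3.4167.

Δy* = 3.4167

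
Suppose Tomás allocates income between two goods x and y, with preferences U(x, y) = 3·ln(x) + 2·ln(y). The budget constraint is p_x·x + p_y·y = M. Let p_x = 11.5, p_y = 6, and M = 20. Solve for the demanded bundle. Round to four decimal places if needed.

MU_x/MU_y = (3·y)/(2·x); tangency sets this equal to p_x/p_y.
Rearranging, p_y·y = (2/3)·p_x·x. Substituting into the budget gives p_x·x·(1 + (2/3)) = M.
Demand: x*(p_x,p_y,M) = 0.6·M/p_x and y* = 0.4·M/p_y.
At p_x=11.5, p_y=6, M=20: x* = 0.6·20/11.5 = 1.0435, y* = 1.3333.

x* = 1.0435, y* = 1.3333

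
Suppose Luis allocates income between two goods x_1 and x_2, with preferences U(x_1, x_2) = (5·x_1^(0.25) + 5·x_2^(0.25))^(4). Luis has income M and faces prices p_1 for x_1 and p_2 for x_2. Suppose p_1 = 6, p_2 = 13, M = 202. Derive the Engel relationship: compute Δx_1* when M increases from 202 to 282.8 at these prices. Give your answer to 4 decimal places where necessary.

Δx_1* = 7.5963

Substitute x_2 = (x_2/x_1)·x_1 into the budget: x_1* = M/(p_1 + p_2·(x_2/x_1)).
Numerically x_2/x_1 = 0.356679, so x_1* = 202/(6 + 13·0.356679) = 18.9906.
At M' = 282.8: x_1* = 26.5869. Change: 26.5869 − 18.9906 = 7.5963.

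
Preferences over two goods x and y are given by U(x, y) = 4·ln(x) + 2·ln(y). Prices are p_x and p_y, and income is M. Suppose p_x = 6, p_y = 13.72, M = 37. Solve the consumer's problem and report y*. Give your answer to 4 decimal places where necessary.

The MRS is 2·y/x. Set MRS = p_x/p_y.
Rearranging, p_y·y = (1/2)·p_x·x. Substituting into the budget gives p_x·x·(1 + (1/2)) = M.
Demand: x*(p_x,p_y,M) = 2/3·M/p_x and y* = 1/3·M/p_y.
At p_x=6, p_y=13.72, M=37: y* = 1/3·37/13.72 = 0.8989.

y* = 0.8989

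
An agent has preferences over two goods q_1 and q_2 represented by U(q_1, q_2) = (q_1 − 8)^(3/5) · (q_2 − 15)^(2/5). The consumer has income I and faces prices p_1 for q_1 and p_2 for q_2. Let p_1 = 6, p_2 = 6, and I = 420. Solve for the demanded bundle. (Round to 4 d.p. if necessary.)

q_1* = 36.2, q_2* = 33.8

MRS = (3/2)·(q_2−15)/(q_1−8). Tangency with p_1/p_2 gives q_2−15 = (2/3)·(p_1/p_2)·(q_1−8).
After buying the subsistence bundle (8, 15), a share 0.6 of the remaining income goes to q_1: q_1* = 8 + 0.6·(I − 8p_1 − 15p_2)/p_1.
Discretionary income = 420 − 8·6 − 15·6 = 282; q_1* = 8 + 0.6·282/6 = 36.2; q_2* = 15 + 0.4·282/6 = 33.8.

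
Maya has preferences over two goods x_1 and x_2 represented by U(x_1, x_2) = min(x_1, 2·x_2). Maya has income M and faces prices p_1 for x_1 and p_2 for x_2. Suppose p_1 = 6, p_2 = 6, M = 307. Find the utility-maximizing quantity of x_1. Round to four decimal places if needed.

x_1* = 34.1111

With perfect complements, no substitution: consume in ratio x_1:x_2 = 2:1.
Budget: p_1·x_1 + p_2·(1/2)·x_1 = M, so (2·p_1 + p_2)·x_1 = 2·M.
Demand: x_1*(p_1,p_2,M) = 2·M/(2·p_1 + p_2), x_2* = M/(2·p_1 + p_2).
Here 2·6 + 6 = 18, giving x_1* = 34.1111.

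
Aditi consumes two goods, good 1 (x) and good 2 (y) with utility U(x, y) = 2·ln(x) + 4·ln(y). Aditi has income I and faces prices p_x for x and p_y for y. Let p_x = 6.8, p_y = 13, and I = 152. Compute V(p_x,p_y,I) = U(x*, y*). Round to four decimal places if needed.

V = 12.2306

MU_x/MU_y = (2·y)/(4·x); tangency sets this equal to p_x/p_y.
So 2·p_y·y = 4·p_x·x; combined with the budget, a share 1/3 of income goes to x.
Demand: x*(p_x,p_y,I) = 1/3·I/p_x and y* = 2/3·I/p_y.
At p_x=6.8, p_y=13, I=152: x* = 1/3·152/6.8 = 7.451, y* = 7.7949.
Utility at the optimum: U(7.451, 7.7949) = 12.2306.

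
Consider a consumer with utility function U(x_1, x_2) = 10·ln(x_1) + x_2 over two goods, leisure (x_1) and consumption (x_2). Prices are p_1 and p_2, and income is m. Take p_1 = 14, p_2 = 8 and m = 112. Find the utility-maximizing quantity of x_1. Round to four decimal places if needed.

Set MRS = p_1/p_2: (10/x_1)/1 = p_1/p_2.
So x_1*(p_1,p_2) = 10·p_2/p_1, independent of income; and x_2* = (m − 10·p_2)/p_2.
At the given prices: x_1* = 10·8/14 = 5.7143.

x_1* = 5.7143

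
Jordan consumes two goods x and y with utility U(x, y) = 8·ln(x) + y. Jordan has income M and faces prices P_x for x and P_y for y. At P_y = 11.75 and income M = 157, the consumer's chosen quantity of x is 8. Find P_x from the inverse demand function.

MU_x = 8/x, MU_y = 1. Tangency: 8/x = P_x/P_y.
So x*(P_x,P_y) = 8·P_y/P_x, independent of income; and y* = (M − 8·P_y)/P_y.
Set x* = 8 in the demand function and solve for P_x: P_x = 11.75.

P_x = 11.75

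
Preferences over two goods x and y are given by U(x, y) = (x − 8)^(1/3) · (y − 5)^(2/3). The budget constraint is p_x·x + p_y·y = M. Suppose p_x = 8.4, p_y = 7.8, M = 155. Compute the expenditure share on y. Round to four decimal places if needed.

This is Cobb-Douglas in (x−8, y−5): tangency gives 1/3·p_y·(y−5) = 2/3·p_x·(x−8).
Substituting into the budget: x* = 8 + 1/3·(M − 8·p_x − 5·p_y)/p_x, and y* = 5 + 2/3·(…)/p_y.
Discretionary income = 155 − 8·8.4 − 5·7.8 = 48.8; x* = 8 + 1/3·48.8/8.4 = 9.9365; y* = 5 + 2/3·48.8/7.8 = 9.1709.
Expenditure on y: 7.8·9.1709 = 71.5333; share = 0.4615.

share on y = 0.4615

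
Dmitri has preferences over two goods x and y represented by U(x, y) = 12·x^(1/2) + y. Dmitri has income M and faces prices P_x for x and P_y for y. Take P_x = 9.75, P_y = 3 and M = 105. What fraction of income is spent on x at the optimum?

Set MRS = P_x/P_y: 6·x^(−1/2) = P_x/P_y.
Solve: √x = 6·P_y/P_x, so x*(P_x,P_y) = (6·P_y/P_x)², and y* = (M − P_x·x*)/P_y.
Plugging in: x* = (6·3/9.75)² = 3.4083, y* = 23.9231.
Expenditure on x: 9.75·3.4083 = 33.2308; share = 0.3165.

share on x = 0.3165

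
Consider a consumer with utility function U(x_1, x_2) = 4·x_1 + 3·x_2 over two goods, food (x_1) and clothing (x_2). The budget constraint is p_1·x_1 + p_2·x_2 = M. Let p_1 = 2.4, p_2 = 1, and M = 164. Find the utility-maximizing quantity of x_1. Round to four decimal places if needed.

Linear utility — the consumer picks whichever good has higher MU/price: 4/2.4 = 1.6667 vs 3/1 = 3.
x_2 gives more utility per dollar, so spend all income on x_2: x_2* = M/p_2, x_1* = 0.
Numerically: x_1* = 0, x_2* = 164.

x_1* = 0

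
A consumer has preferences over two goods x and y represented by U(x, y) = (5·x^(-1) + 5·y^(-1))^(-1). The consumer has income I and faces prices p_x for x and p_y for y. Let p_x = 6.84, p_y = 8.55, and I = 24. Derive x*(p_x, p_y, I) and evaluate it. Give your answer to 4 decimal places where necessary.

MRS = MU_x/MU_y = (y/x)^(2). Set equal to p_x/p_y.
Hence y/x = (p_x/p_y)^(1/(2)), i.e. raised to the 0.5 power.
With the ratio pinned down, the budget gives x* = I/(p_x + p_y·(y/x)) and y* = (y/x)·x*.
Numerically y/x = 0.894427, so x* = 24/(6.84 + 8.55·0.894427) = 1.6566.

x* = 1.6566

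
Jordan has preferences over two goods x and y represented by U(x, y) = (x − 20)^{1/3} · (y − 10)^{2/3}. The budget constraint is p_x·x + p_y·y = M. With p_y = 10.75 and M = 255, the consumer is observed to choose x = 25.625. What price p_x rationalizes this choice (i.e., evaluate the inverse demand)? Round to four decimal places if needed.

Let x' = x−20, y' = y−10. MRS = (1/2)·y'/x' = p_x/p_y.
Substituting into the budget: x* = 20 + 1/3·(M − 20·p_x − 10·p_y)/p_x, and y* = 10 + 2/3·(…)/p_y.
Set x* = 25.625 in the demand function and solve for p_x: p_x = 4.

p_x = 4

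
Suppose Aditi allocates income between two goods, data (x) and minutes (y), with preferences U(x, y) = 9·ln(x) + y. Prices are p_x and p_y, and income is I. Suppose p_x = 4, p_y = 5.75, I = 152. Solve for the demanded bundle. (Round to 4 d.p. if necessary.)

x* = 12.9375, y* = 17.4348

MU_x = 9/x, MU_y = 1. Tangency: 9/x = p_x/p_y.
So x*(p_x,p_y) = 9·p_y/p_x, independent of income; and y* = (I − 9·p_y)/p_y.
At the given prices: x* = 9·5.75/4 = 12.9375, and y* = 17.4348.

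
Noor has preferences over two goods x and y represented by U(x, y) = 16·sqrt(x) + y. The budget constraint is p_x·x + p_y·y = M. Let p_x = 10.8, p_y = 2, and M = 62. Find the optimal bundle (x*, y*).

x* = 2.1948, y* = 19.1481

Utility is quasi-linear in y; the FOC for x is 8/√x = p_x/p_y.
Solve: √x = 8·p_y/p_x, so x*(p_x,p_y) = (8·p_y/p_x)², and y* = (M − p_x·x*)/p_y.
Plugging in: x* = (8·2/10.8)² = 2.1948, y* = 19.1481.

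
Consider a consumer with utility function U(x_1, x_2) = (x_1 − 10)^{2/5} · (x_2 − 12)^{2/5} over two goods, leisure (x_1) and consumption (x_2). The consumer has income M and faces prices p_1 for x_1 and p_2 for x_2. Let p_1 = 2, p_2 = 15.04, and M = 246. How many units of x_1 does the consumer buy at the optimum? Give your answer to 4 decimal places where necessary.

x_1* = 21.38

MRS = (x_2−12)/(x_1−10). Tangency with p_1/p_2 gives x_2−12 = (p_1/p_2)·(x_1−10).
Substituting into the budget: x_1* = 10 + 0.5·(M − 10·p_1 − 12·p_2)/p_1, and x_2* = 12 + 0.5·(…)/p_2.
Discretionary income = 246 − 10·2 − 12·15.04 = 45.52; x_1* = 10 + 0.5·45.52/2 = 21.38.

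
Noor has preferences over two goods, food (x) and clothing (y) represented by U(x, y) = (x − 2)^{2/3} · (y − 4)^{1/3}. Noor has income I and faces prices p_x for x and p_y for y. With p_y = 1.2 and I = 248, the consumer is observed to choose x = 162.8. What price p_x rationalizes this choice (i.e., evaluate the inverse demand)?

MRS = 2·(y−4)/(x−2). Tangency with p_x/p_y gives y−4 = (1/2)·(p_x/p_y)·(x−2).
After buying the subsistence bundle (2, 4), a share 2/3 of the remaining income goes to x: x* = 2 + 2/3·(I − 2p_x − 4p_y)/p_x.
Set x* = 162.8 in the demand function and solve for p_x: p_x = 1.

p_x = 1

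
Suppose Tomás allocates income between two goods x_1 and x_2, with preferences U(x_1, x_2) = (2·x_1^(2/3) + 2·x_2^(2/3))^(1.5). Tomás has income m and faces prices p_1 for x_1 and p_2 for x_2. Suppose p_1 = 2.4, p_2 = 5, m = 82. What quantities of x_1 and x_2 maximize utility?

MRS = MU_x_1/MU_x_2 = (x_2/x_1)^(1/3). Set equal to p_1/p_2.
Hence x_2/x_1 = (p_1/p_2)^(1/(1/3)), i.e. raised to the 3 power.
With the ratio pinned down, the budget gives x_1* = m/(p_1 + p_2·(x_2/x_1)) and x_2* = (x_2/x_1)·x_1*.
Numerically x_2/x_1 = 0.110592, so x_1* = 82/(2.4 + 5·0.110592) = 27.7687 and x_2* = 0.110592·27.7687 = 3.071.

x_1* = 27.7687, x_2* = 3.071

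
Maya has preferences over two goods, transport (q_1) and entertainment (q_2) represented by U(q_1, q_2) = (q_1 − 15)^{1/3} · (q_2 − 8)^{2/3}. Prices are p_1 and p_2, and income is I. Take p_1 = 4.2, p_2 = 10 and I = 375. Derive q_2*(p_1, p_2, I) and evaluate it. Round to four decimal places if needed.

q_2* = 23.4667

After buying the subsistence bundle (15, 8), a share 1/3 of the remaining income goes to q_1: q_1* = 15 + 1/3·(I − 15p_1 − 8p_2)/p_1.
Discretionary income = 375 − 15·4.2 − 8·10 = 232; q_2* = 8 + 2/3·232/10 = 23.4667.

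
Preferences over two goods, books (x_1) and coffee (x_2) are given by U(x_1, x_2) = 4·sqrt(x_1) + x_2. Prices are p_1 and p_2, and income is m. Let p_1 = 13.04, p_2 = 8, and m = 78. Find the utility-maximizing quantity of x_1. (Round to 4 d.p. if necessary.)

MU_x_1 = 2/√x_1, MU_x_2 = 1. Tangency: 2/√x_1 = p_1/p_2.
Solve: √x_1 = 2·p_2/p_1, so x_1*(p_1,p_2) = (2·p_2/p_1)², and x_2* = (m − p_1·x_1*)/p_2.
Plugging in: x_1* = (2·8/13.04)² = 1.5055.

x_1* = 1.5055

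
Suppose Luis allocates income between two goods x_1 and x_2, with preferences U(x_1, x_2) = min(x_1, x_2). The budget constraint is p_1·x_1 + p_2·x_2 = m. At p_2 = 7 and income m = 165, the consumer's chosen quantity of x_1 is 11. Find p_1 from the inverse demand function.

p_1 = 8

With perfect complements, no substitution: consume in ratio x_1:x_2 = 1:1.
Budget: p_1·x_1 + p_2·x_1 = m, so (p_1 + p_2)·x_1 = m.
Demand: x_1*(p_1,p_2,m) = m/(p_1 + p_2), x_2* = m/(p_1 + p_2).
Set x_1* = 11 in the demand function and solve for p_1: p_1 = 8.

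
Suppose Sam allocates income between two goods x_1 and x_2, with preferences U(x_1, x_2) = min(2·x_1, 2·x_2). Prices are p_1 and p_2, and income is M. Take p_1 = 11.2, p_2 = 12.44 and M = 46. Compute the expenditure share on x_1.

share on x_1 = 0.4738

Demand: x_1*(p_1,p_2,M) = 2·M/(2·p_1 + 2·p_2), x_2* = 2·M/(2·p_1 + 2·p_2).
Here 2·11.2 + 2·12.44 = 47.28, giving x_1* = 1.9459 and x_2* = 1.9459.
Expenditure on x_1: 11.2·1.9459 = 21.7936; share = 0.4738.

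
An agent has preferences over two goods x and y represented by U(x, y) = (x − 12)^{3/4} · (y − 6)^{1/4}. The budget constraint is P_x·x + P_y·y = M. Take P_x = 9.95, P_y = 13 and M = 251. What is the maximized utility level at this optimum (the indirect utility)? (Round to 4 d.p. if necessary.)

V = 2.8714

Let x' = x−12, y' = y−6. MRS = 3·y'/x' = P_x/P_y.
After buying the subsistence bundle (12, 6), a share 0.75 of the remaining income goes to x: x* = 12 + 0.75·(M − 12P_x − 6P_y)/P_x.
Discretionary income = 251 − 12·9.95 − 6·13 = 53.6; x* = 12 + 0.75·53.6/9.95 = 16.0402; y* = 6 + 0.25·53.6/13 = 7.0308.
Utility at the optimum: U(16.0402, 7.0308) = 2.8714.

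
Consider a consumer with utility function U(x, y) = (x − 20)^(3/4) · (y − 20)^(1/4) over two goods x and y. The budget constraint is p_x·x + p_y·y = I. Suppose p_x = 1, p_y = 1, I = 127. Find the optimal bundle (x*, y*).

After buying the subsistence bundle (20, 20), a share 0.75 of the remaining income goes to x: x* = 20 + 0.75·(I − 20p_x − 20p_y)/p_x.
Discretionary income = 127 − 20·1 − 20·1 = 87; x* = 20 + 0.75·87/1 = 85.25; y* = 20 + 0.25·87/1 = 41.75.

x* = 85.25, y* = 41.75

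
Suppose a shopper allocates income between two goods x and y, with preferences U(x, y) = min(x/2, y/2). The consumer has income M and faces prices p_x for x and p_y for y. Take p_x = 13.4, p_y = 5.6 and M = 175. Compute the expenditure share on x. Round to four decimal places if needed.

share on x = 0.7053

Demand: x*(p_x,p_y,M) = 2·M/(2·p_x + 2·p_y), y* = 2·M/(2·p_x + 2·p_y).
Here 2·13.4 + 2·5.6 = 38, giving x* = 9.2105 and y* = 9.2105.
Expenditure on x: 13.4·9.2105 = 123.4211; share = 0.7053.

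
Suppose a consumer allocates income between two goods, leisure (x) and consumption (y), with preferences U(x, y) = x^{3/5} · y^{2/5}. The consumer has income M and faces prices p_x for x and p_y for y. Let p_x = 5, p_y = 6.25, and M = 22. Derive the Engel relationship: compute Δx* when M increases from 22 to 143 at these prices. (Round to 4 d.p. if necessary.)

Δx* = 14.52

MU_x/MU_y = (0.6·y)/(0.4·x); tangency sets this equal to p_x/p_y.
Rearranging, p_y·y = (2/3)·p_x·x. Substituting into the budget gives p_x·x·(1 + (2/3)) = M.
Demand: x*(p_x,p_y,M) = 0.6·M/p_x and y* = 0.4·M/p_y.
At p_x=5, p_y=6.25, M=22: x* = 0.6·22/5 = 2.64.
At M' = 143: x* = 17.16. Change: 17.16 − 2.64 = 14.52.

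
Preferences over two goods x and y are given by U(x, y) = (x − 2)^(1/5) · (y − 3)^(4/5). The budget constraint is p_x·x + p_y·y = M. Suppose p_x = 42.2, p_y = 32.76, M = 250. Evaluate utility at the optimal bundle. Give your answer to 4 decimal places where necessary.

V = 1.1844

Substituting into the budget: x* = 2 + 0.2·(M − 2·p_x − 3·p_y)/p_x, and y* = 3 + 0.8·(…)/p_y.
Discretionary income = 250 − 2·42.2 − 3·32.76 = 67.32; x* = 2 + 0.2·67.32/42.2 = 2.3191; y* = 3 + 0.8·67.32/32.76 = 4.644.
Utility at the optimum: U(2.3191, 4.644) = 1.1844.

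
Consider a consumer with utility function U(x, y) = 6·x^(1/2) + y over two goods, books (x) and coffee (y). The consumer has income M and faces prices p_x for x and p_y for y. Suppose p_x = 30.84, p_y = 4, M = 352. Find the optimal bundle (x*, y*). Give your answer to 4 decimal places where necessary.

Solve: √x = 3·p_y/p_x, so x*(p_x,p_y) = (3·p_y/p_x)², and y* = (M − p_x·x*)/p_y.
Plugging in: x* = (3·4/30.84)² = 0.1514, y* = 86.8327.

x* = 0.1514, y* = 86.8327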